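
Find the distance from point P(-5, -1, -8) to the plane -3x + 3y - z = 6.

distance = |a·x₀ + b·y₀ + c·z₀ - d| / √(a² + b² + c²)
  = |(-3)·(-5) + 3·(-1) + (-1)·(-8) - 6| / √((-3)² + 3² + (-1)²)
  = |15 - 3 + 8 - 6| / √(9 + 9 + 1)
  = |14| / √19
  = 14 / 4.359
  ≈ 3.212

3.212


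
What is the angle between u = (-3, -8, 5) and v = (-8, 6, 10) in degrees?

u·v = (-3)·(-8) + (-8)·6 + 5·10 = 24 - 48 + 50 = 26
|u| = √((-3)² + (-8)² + 5²) = √98 ≈ 9.899
|v| = √((-8)² + 6² + 10²) = √200 ≈ 14.14
cos θ = (u·v)/(|u||v|) = 26/(9.899·14.14) ≈ 0.1857
θ = arccos(0.1857) ≈ 79.3°

79.3°


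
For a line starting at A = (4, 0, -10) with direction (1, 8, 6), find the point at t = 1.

P(t) = A + t·d
  = (4 + 1·1, 0 + 8·1, -10 + 6·1)
  = (4 + 1, 0 + 8, -10 + 6)
  = (5, 8, -4)

(5, 8, -4)


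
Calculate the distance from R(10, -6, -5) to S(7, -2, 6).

d = √[(x₂-x₁)² + (y₂-y₁)² + (z₂-z₁)²]
  = √[(-3)² + 4² + 11²]
  = √[9 + 16 + 121]
  = √146
  ≈ 12.08

12.08


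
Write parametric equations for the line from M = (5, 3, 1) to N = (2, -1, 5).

Direction vector d = N - M = (2 - 5, -1 - 3, 5 - 1) = (-3, -4, 4)
Parametric form r = M + t·d:
x = 5 - 3t, y = 3 - 4t, z = 1 + 4t

x = 5 - 3t, y = 3 - 4t, z = 1 + 4t


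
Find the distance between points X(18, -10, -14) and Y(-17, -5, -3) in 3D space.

d = √[(x₂-x₁)² + (y₂-y₁)² + (z₂-z₁)²]
  = √[(-35)² + 5² + 11²]
  = √[1225 + 25 + 121]
  = √1371
  ≈ 37.03

37.03


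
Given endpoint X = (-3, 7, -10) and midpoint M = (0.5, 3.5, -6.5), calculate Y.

Y = 2M - X
  = (2·0.5 - (-3), 2·3.5 - 7, 2·(-6.5) - (-10))
  = (1 + 3, 7 - 7, -13 + 10)
  = (4, 0, -3)

(4, 0, -3)


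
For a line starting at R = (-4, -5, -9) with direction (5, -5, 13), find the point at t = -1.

P(t) = R + t·d
  = (-4 + 5·(-1), -5 + (-5)·(-1), -9 + 13·(-1))
  = (-4 - 5, -5 + 5, -9 - 13)
  = (-9, 0, -22)

(-9, 0, -22)


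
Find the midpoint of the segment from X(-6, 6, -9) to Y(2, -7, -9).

M = ((x₁+x₂)/2, (y₁+y₂)/2, (z₁+z₂)/2)
  = ((-6 + 2)/2, (6 - 7)/2, (-9 - 9)/2)
  = (-4/2, -1/2, -18/2)
  = (-2, -0.5, -9)

(-2, -0.5, -9)


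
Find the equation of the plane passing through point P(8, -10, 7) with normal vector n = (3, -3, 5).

The plane through P with normal n = (a, b, c) satisfies n·(r - P) = 0,
i.e. ax + by + cz = a·x₀ + b·y₀ + c·z₀.
d = 3·8 + (-3)·(-10) + 5·7
  = 24 + 30 + 35
  = 89
Equation: 3x - 3y + 5z = 89

3x - 3y + 5z = 89


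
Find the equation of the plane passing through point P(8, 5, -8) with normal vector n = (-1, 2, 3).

The plane through P with normal n = (a, b, c) satisfies n·(r - P) = 0,
i.e. ax + by + cz = a·x₀ + b·y₀ + c·z₀.
d = (-1)·8 + 2·5 + 3·(-8)
  = -8 + 10 - 24
  = -22
Equation: -x + 2y + 3z = -22

-x + 2y + 3z = -22


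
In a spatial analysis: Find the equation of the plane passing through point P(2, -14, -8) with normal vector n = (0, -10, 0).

The plane through P with normal n = (a, b, c) satisfies n·(r - P) = 0,
i.e. ax + by + cz = a·x₀ + b·y₀ + c·z₀.
d = 0·2 + (-10)·(-14) + 0·(-8)
  = 0 + 140 + 0
  = 140
Equation: -10y = 140

-10y = 140


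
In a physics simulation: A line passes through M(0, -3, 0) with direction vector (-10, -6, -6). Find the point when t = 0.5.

P(t) = M + t·d
  = (0 + (-10)·0.5, -3 + (-6)·0.5, 0 + (-6)·0.5)
  = (0 - 5, -3 - 3, 0 - 3)
  = (-5, -6, -3)

(-5, -6, -3)


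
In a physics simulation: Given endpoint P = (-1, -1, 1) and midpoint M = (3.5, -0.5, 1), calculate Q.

Q = 2M - P
  = (2·3.5 - (-1), 2·(-0.5) - (-1), 2·1 - 1)
  = (7 + 1, -1 + 1, 2 - 1)
  = (8, 0, 1)

(8, 0, 1)


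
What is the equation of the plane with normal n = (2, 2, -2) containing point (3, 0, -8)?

The plane through P with normal n = (a, b, c) satisfies n·(r - P) = 0,
i.e. ax + by + cz = a·x₀ + b·y₀ + c·z₀.
d = 2·3 + 2·0 + (-2)·(-8)
  = 6 + 0 + 16
  = 22
Equation: 2x + 2y - 2z = 22

2x + 2y - 2z = 22


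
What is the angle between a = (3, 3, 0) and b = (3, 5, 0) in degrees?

a·b = 3·3 + 3·5 + 0·0 = 9 + 15 + 0 = 24
|a| = √(3² + 3² + 0²) = √18 ≈ 4.243
|b| = √(3² + 5² + 0²) = √34 ≈ 5.831
cos θ = (a·b)/(|a||b|) = 24/(4.243·5.831) ≈ 0.9701
θ = arccos(0.9701) ≈ 14.04°

14.04°


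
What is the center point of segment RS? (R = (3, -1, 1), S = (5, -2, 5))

M = ((x₁+x₂)/2, (y₁+y₂)/2, (z₁+z₂)/2)
  = ((3 + 5)/2, (-1 - 2)/2, (1 + 5)/2)
  = (8/2, -3/2, 6/2)
  = (4, -1.5, 3)

(4, -1.5, 3)


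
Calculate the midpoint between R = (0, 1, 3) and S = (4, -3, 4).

M = ((x₁+x₂)/2, (y₁+y₂)/2, (z₁+z₂)/2)
  = ((0 + 4)/2, (1 - 3)/2, (3 + 4)/2)
  = (4/2, -2/2, 7/2)
  = (2, -1, 3.5)

(2, -1, 3.5)


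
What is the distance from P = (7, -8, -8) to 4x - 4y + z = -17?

distance = |a·x₀ + b·y₀ + c·z₀ - d| / √(a² + b² + c²)
  = |4·7 + (-4)·(-8) + 1·(-8) - (-17)| / √(4² + (-4)² + 1²)
  = |28 + 32 - 8 + 17| / √(16 + 16 + 1)
  = |69| / √33
  = 69 / 5.745
  ≈ 12.01

12.01


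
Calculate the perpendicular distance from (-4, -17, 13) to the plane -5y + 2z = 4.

distance = |a·x₀ + b·y₀ + c·z₀ - d| / √(a² + b² + c²)
  = |0·(-4) + (-5)·(-17) + 2·13 - 4| / √(0² + (-5)² + 2²)
  = |0 + 85 + 26 - 4| / √(0 + 25 + 4)
  = |107| / √29
  = 107 / 5.385
  ≈ 19.87

19.87


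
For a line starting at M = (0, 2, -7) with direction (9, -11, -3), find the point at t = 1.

P(t) = M + t·d
  = (0 + 9·1, 2 + (-11)·1, -7 + (-3)·1)
  = (0 + 9, 2 - 11, -7 - 3)
  = (9, -9, -10)

(9, -9, -10)


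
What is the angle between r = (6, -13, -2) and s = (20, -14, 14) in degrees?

r·s = 6·20 + (-13)·(-14) + (-2)·14 = 120 + 182 - 28 = 274
|r| = √(6² + (-13)² + (-2)²) = √209 ≈ 14.46
|s| = √(20² + (-14)² + 14²) = √792 ≈ 28.14
cos θ = (r·s)/(|r||s|) = 274/(14.46·28.14) ≈ 0.6735
θ = arccos(0.6735) ≈ 47.66°

47.66°


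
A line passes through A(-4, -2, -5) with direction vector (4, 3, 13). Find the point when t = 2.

P(t) = A + t·d
  = (-4 + 4·2, -2 + 3·2, -5 + 13·2)
  = (-4 + 8, -2 + 6, -5 + 26)
  = (4, 4, 21)

(4, 4, 21)


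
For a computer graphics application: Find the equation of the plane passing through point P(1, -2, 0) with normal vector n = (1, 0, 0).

The plane through P with normal n = (a, b, c) satisfies n·(r - P) = 0,
i.e. ax + by + cz = a·x₀ + b·y₀ + c·z₀.
d = 1·1 + 0·(-2) + 0·0
  = 1 + 0 + 0
  = 1
Equation: x = 1

x = 1


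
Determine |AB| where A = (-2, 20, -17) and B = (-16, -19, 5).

d = √[(x₂-x₁)² + (y₂-y₁)² + (z₂-z₁)²]
  = √[(-14)² + (-39)² + 22²]
  = √[196 + 1521 + 484]
  = √2201
  ≈ 46.91

46.91


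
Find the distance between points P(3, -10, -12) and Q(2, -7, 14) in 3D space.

d = √[(x₂-x₁)² + (y₂-y₁)² + (z₂-z₁)²]
  = √[(-1)² + 3² + 26²]
  = √[1 + 9 + 676]
  = √686
  ≈ 26.19

26.19


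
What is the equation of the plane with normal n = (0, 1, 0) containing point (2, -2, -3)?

The plane through P with normal n = (a, b, c) satisfies n·(r - P) = 0,
i.e. ax + by + cz = a·x₀ + b·y₀ + c·z₀.
d = 0·2 + 1·(-2) + 0·(-3)
  = 0 - 2 + 0
  = -2
Equation: y = -2

y = -2


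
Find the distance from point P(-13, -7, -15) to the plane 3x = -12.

distance = |a·x₀ + b·y₀ + c·z₀ - d| / √(a² + b² + c²)
  = |3·(-13) + 0·(-7) + 0·(-15) - (-12)| / √(3² + 0² + 0²)
  = |-39 + 0 + 0 + 12| / √(9 + 0 + 0)
  = |-27| / √9
  = 27 / 3
  ≈ 9

9


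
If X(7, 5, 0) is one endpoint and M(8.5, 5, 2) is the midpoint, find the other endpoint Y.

Y = 2M - X
  = (2·8.5 - 7, 2·5 - 5, 2·2 - 0)
  = (17 - 7, 10 - 5, 4 + 0)
  = (10, 5, 4)

(10, 5, 4)


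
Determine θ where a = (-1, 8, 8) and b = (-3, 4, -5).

a·b = (-1)·(-3) + 8·4 + 8·(-5) = 3 + 32 - 40 = -5
|a| = √((-1)² + 8² + 8²) = √129 ≈ 11.36
|b| = √((-3)² + 4² + (-5)²) = √50 ≈ 7.071
cos θ = (a·b)/(|a||b|) = -5/(11.36·7.071) ≈ -0.06226
θ = arccos(-0.06226) ≈ 93.57°

93.57°


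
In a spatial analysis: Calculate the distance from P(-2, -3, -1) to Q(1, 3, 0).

d = √[(x₂-x₁)² + (y₂-y₁)² + (z₂-z₁)²]
  = √[3² + 6² + 1²]
  = √[9 + 36 + 1]
  = √46
  ≈ 6.782

6.782


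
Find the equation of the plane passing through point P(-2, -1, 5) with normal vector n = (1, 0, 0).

The plane through P with normal n = (a, b, c) satisfies n·(r - P) = 0,
i.e. ax + by + cz = a·x₀ + b·y₀ + c·z₀.
d = 1·(-2) + 0·(-1) + 0·5
  = -2 + 0 + 0
  = -2
Equation: x = -2

x = -2


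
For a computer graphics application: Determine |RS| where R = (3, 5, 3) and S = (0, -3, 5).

d = √[(x₂-x₁)² + (y₂-y₁)² + (z₂-z₁)²]
  = √[(-3)² + (-8)² + 2²]
  = √[9 + 64 + 4]
  = √77
  ≈ 8.775

8.775


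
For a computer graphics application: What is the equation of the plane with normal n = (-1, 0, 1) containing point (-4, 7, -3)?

The plane through P with normal n = (a, b, c) satisfies n·(r - P) = 0,
i.e. ax + by + cz = a·x₀ + b·y₀ + c·z₀.
d = (-1)·(-4) + 0·7 + 1·(-3)
  = 4 + 0 - 3
  = 1
Equation: -x + z = 1

-x + z = 1


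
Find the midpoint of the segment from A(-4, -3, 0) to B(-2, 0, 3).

M = ((x₁+x₂)/2, (y₁+y₂)/2, (z₁+z₂)/2)
  = ((-4 - 2)/2, (-3 + 0)/2, (0 + 3)/2)
  = (-6/2, -3/2, 3/2)
  = (-3, -1.5, 1.5)

(-3, -1.5, 1.5)


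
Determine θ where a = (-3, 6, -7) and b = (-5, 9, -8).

a·b = (-3)·(-5) + 6·9 + (-7)·(-8) = 15 + 54 + 56 = 125
|a| = √((-3)² + 6² + (-7)²) = √94 ≈ 9.695
|b| = √((-5)² + 9² + (-8)²) = √170 ≈ 13.04
cos θ = (a·b)/(|a||b|) = 125/(9.695·13.04) ≈ 0.9888
θ = arccos(0.9888) ≈ 8.572°

8.572°


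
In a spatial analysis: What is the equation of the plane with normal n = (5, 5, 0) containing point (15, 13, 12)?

The plane through P with normal n = (a, b, c) satisfies n·(r - P) = 0,
i.e. ax + by + cz = a·x₀ + b·y₀ + c·z₀.
d = 5·15 + 5·13 + 0·12
  = 75 + 65 + 0
  = 140
Equation: 5x + 5y = 140

5x + 5y = 140


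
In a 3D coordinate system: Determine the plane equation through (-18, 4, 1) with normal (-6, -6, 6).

The plane through P with normal n = (a, b, c) satisfies n·(r - P) = 0,
i.e. ax + by + cz = a·x₀ + b·y₀ + c·z₀.
d = (-6)·(-18) + (-6)·4 + 6·1
  = 108 - 24 + 6
  = 90
Equation: -6x - 6y + 6z = 90

-6x - 6y + 6z = 90


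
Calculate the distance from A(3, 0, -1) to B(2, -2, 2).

d = √[(x₂-x₁)² + (y₂-y₁)² + (z₂-z₁)²]
  = √[(-1)² + (-2)² + 3²]
  = √[1 + 4 + 9]
  = √14
  ≈ 3.742

3.742


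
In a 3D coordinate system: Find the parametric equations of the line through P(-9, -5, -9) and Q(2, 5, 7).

Direction vector d = Q - P = (2 + 9, 5 + 5, 7 + 9) = (11, 10, 16)
Parametric form r = P + t·d:
x = -9 + 11t, y = -5 + 10t, z = -9 + 16t

x = -9 + 11t, y = -5 + 10t, z = -9 + 16t


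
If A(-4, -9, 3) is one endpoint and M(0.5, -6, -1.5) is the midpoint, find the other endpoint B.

B = 2M - A
  = (2·0.5 - (-4), 2·(-6) - (-9), 2·(-1.5) - 3)
  = (1 + 4, -12 + 9, -3 - 3)
  = (5, -3, -6)

(5, -3, -6)


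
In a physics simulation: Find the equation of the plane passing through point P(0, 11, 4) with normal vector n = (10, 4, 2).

The plane through P with normal n = (a, b, c) satisfies n·(r - P) = 0,
i.e. ax + by + cz = a·x₀ + b·y₀ + c·z₀.
d = 10·0 + 4·11 + 2·4
  = 0 + 44 + 8
  = 52
Equation: 10x + 4y + 2z = 52

10x + 4y + 2z = 52


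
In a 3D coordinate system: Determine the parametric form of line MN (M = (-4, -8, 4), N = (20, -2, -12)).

Direction vector d = N - M = (20 + 4, -2 + 8, -12 - 4) = (24, 6, -16)
Parametric form r = M + t·d:
x = -4 + 24t, y = -8 + 6t, z = 4 - 16t

x = -4 + 24t, y = -8 + 6t, z = 4 - 16t


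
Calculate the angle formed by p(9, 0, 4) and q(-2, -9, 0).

p·q = 9·(-2) + 0·(-9) + 4·0 = -18 + 0 + 0 = -18
|p| = √(9² + 0² + 4²) = √97 ≈ 9.849
|q| = √((-2)² + (-9)² + 0²) = √85 ≈ 9.22
cos θ = (p·q)/(|p||q|) = -18/(9.849·9.22) ≈ -0.1982
θ = arccos(-0.1982) ≈ 101.4°

101.4°


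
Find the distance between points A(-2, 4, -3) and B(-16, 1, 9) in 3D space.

d = √[(x₂-x₁)² + (y₂-y₁)² + (z₂-z₁)²]
  = √[(-14)² + (-3)² + 12²]
  = √[196 + 9 + 144]
  = √349
  ≈ 18.68

18.68


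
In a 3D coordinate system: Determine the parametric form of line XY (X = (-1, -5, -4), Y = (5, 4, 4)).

Direction vector d = Y - X = (5 + 1, 4 + 5, 4 + 4) = (6, 9, 8)
Parametric form r = X + t·d:
x = -1 + 6t, y = -5 + 9t, z = -4 + 8t

x = -1 + 6t, y = -5 + 9t, z = -4 + 8t


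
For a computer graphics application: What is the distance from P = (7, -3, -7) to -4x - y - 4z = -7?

distance = |a·x₀ + b·y₀ + c·z₀ - d| / √(a² + b² + c²)
  = |(-4)·7 + (-1)·(-3) + (-4)·(-7) - (-7)| / √((-4)² + (-1)² + (-4)²)
  = |-28 + 3 + 28 + 7| / √(16 + 1 + 16)
  = |10| / √33
  = 10 / 5.745
  ≈ 1.741

1.741


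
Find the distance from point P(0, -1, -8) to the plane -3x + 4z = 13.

distance = |a·x₀ + b·y₀ + c·z₀ - d| / √(a² + b² + c²)
  = |(-3)·0 + 0·(-1) + 4·(-8) - 13| / √((-3)² + 0² + 4²)
  = |0 + 0 - 32 - 13| / √(9 + 0 + 16)
  = |-45| / √25
  = 45 / 5
  ≈ 9

9


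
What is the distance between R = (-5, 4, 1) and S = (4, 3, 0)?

d = √[(x₂-x₁)² + (y₂-y₁)² + (z₂-z₁)²]
  = √[9² + (-1)² + (-1)²]
  = √[81 + 1 + 1]
  = √83
  ≈ 9.11

9.11


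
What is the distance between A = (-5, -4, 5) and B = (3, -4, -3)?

d = √[(x₂-x₁)² + (y₂-y₁)² + (z₂-z₁)²]
  = √[8² + 0² + (-8)²]
  = √[64 + 0 + 64]
  = √128
  ≈ 11.31

11.31


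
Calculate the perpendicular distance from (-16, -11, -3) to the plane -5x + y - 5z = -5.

distance = |a·x₀ + b·y₀ + c·z₀ - d| / √(a² + b² + c²)
  = |(-5)·(-16) + 1·(-11) + (-5)·(-3) - (-5)| / √((-5)² + 1² + (-5)²)
  = |80 - 11 + 15 + 5| / √(25 + 1 + 25)
  = |89| / √51
  = 89 / 7.141
  ≈ 12.46

12.46


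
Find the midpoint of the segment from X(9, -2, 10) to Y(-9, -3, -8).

M = ((x₁+x₂)/2, (y₁+y₂)/2, (z₁+z₂)/2)
  = ((9 - 9)/2, (-2 - 3)/2, (10 - 8)/2)
  = (0/2, -5/2, 2/2)
  = (0, -2.5, 1)

(0, -2.5, 1)


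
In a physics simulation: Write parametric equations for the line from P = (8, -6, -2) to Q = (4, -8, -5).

Direction vector d = Q - P = (4 - 8, -8 + 6, -5 + 2) = (-4, -2, -3)
Parametric form r = P + t·d:
x = 8 - 4t, y = -6 - 2t, z = -2 - 3t

x = 8 - 4t, y = -6 - 2t, z = -2 - 3t


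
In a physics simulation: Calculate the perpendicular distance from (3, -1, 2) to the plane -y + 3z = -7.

distance = |a·x₀ + b·y₀ + c·z₀ - d| / √(a² + b² + c²)
  = |0·3 + (-1)·(-1) + 3·2 - (-7)| / √(0² + (-1)² + 3²)
  = |0 + 1 + 6 + 7| / √(0 + 1 + 9)
  = |14| / √10
  = 14 / 3.162
  ≈ 4.427

4.427


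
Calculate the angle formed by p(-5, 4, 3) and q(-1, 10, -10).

p·q = (-5)·(-1) + 4·10 + 3·(-10) = 5 + 40 - 30 = 15
|p| = √((-5)² + 4² + 3²) = √50 ≈ 7.071
|q| = √((-1)² + 10² + (-10)²) = √201 ≈ 14.18
cos θ = (p·q)/(|p||q|) = 15/(7.071·14.18) ≈ 0.1496
θ = arccos(0.1496) ≈ 81.39°

81.39°


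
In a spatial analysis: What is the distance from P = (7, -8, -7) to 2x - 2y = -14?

distance = |a·x₀ + b·y₀ + c·z₀ - d| / √(a² + b² + c²)
  = |2·7 + (-2)·(-8) + 0·(-7) - (-14)| / √(2² + (-2)² + 0²)
  = |14 + 16 + 0 + 14| / √(4 + 4 + 0)
  = |44| / √8
  = 44 / 2.828
  ≈ 15.56

15.56


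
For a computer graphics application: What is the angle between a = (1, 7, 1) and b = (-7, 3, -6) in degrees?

a·b = 1·(-7) + 7·3 + 1·(-6) = -7 + 21 - 6 = 8
|a| = √(1² + 7² + 1²) = √51 ≈ 7.141
|b| = √((-7)² + 3² + (-6)²) = √94 ≈ 9.695
cos θ = (a·b)/(|a||b|) = 8/(7.141·9.695) ≈ 0.1155
θ = arccos(0.1155) ≈ 83.37°

83.37°


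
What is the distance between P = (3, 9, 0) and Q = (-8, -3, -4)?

d = √[(x₂-x₁)² + (y₂-y₁)² + (z₂-z₁)²]
  = √[(-11)² + (-12)² + (-4)²]
  = √[121 + 144 + 16]
  = √281
  ≈ 16.76

16.76


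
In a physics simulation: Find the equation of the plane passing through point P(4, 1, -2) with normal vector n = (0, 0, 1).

The plane through P with normal n = (a, b, c) satisfies n·(r - P) = 0,
i.e. ax + by + cz = a·x₀ + b·y₀ + c·z₀.
d = 0·4 + 0·1 + 1·(-2)
  = 0 + 0 - 2
  = -2
Equation: z = -2

z = -2


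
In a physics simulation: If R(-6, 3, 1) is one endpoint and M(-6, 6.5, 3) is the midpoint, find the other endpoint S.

S = 2M - R
  = (2·(-6) - (-6), 2·6.5 - 3, 2·3 - 1)
  = (-12 + 6, 13 - 3, 6 - 1)
  = (-6, 10, 5)

(-6, 10, 5)


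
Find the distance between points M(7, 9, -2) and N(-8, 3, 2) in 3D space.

d = √[(x₂-x₁)² + (y₂-y₁)² + (z₂-z₁)²]
  = √[(-15)² + (-6)² + 4²]
  = √[225 + 36 + 16]
  = √277
  ≈ 16.64

16.64


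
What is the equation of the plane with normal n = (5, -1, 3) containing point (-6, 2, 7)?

The plane through P with normal n = (a, b, c) satisfies n·(r - P) = 0,
i.e. ax + by + cz = a·x₀ + b·y₀ + c·z₀.
d = 5·(-6) + (-1)·2 + 3·7
  = -30 - 2 + 21
  = -11
Equation: 5x - y + 3z = -11

5x - y + 3z = -11


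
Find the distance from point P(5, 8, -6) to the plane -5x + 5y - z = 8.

distance = |a·x₀ + b·y₀ + c·z₀ - d| / √(a² + b² + c²)
  = |(-5)·5 + 5·8 + (-1)·(-6) - 8| / √((-5)² + 5² + (-1)²)
  = |-25 + 40 + 6 - 8| / √(25 + 25 + 1)
  = |13| / √51
  = 13 / 7.141
  ≈ 1.82

1.82


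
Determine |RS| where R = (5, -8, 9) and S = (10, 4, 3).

d = √[(x₂-x₁)² + (y₂-y₁)² + (z₂-z₁)²]
  = √[5² + 12² + (-6)²]
  = √[25 + 144 + 36]
  = √205
  ≈ 14.32

14.32


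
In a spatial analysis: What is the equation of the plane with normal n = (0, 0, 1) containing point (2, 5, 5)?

The plane through P with normal n = (a, b, c) satisfies n·(r - P) = 0,
i.e. ax + by + cz = a·x₀ + b·y₀ + c·z₀.
d = 0·2 + 0·5 + 1·5
  = 0 + 0 + 5
  = 5
Equation: z = 5

z = 5


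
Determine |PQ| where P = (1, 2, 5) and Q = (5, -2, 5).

d = √[(x₂-x₁)² + (y₂-y₁)² + (z₂-z₁)²]
  = √[4² + (-4)² + 0²]
  = √[16 + 16 + 0]
  = √32
  ≈ 5.657

5.657


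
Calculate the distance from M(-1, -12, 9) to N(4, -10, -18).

d = √[(x₂-x₁)² + (y₂-y₁)² + (z₂-z₁)²]
  = √[5² + 2² + (-27)²]
  = √[25 + 4 + 729]
  = √758
  ≈ 27.53

27.53


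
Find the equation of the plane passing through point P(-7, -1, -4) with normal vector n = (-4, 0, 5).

The plane through P with normal n = (a, b, c) satisfies n·(r - P) = 0,
i.e. ax + by + cz = a·x₀ + b·y₀ + c·z₀.
d = (-4)·(-7) + 0·(-1) + 5·(-4)
  = 28 + 0 - 20
  = 8
Equation: -4x + 5z = 8

-4x + 5z = 8


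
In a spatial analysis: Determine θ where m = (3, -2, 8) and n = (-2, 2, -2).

m·n = 3·(-2) + (-2)·2 + 8·(-2) = -6 - 4 - 16 = -26
|m| = √(3² + (-2)² + 8²) = √77 ≈ 8.775
|n| = √((-2)² + 2² + (-2)²) = √12 ≈ 3.464
cos θ = (m·n)/(|m||n|) = -26/(8.775·3.464) ≈ -0.8553
θ = arccos(-0.8553) ≈ 148.8°

148.8°


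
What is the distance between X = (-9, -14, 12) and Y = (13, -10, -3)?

d = √[(x₂-x₁)² + (y₂-y₁)² + (z₂-z₁)²]
  = √[22² + 4² + (-15)²]
  = √[484 + 16 + 225]
  = √725
  ≈ 26.93

26.93


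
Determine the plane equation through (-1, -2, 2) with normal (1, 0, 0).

The plane through P with normal n = (a, b, c) satisfies n·(r - P) = 0,
i.e. ax + by + cz = a·x₀ + b·y₀ + c·z₀.
d = 1·(-1) + 0·(-2) + 0·2
  = -1 + 0 + 0
  = -1
Equation: x = -1

x = -1


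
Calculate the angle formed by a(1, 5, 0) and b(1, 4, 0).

a·b = 1·1 + 5·4 + 0·0 = 1 + 20 + 0 = 21
|a| = √(1² + 5² + 0²) = √26 ≈ 5.099
|b| = √(1² + 4² + 0²) = √17 ≈ 4.123
cos θ = (a·b)/(|a||b|) = 21/(5.099·4.123) ≈ 0.9989
θ = arccos(0.9989) ≈ 2.726°

2.726°


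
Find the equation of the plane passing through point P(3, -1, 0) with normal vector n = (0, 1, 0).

The plane through P with normal n = (a, b, c) satisfies n·(r - P) = 0,
i.e. ax + by + cz = a·x₀ + b·y₀ + c·z₀.
d = 0·3 + 1·(-1) + 0·0
  = 0 - 1 + 0
  = -1
Equation: y = -1

y = -1


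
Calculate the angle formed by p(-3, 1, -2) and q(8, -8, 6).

p·q = (-3)·8 + 1·(-8) + (-2)·6 = -24 - 8 - 12 = -44
|p| = √((-3)² + 1² + (-2)²) = √14 ≈ 3.742
|q| = √(8² + (-8)² + 6²) = √164 ≈ 12.81
cos θ = (p·q)/(|p||q|) = -44/(3.742·12.81) ≈ -0.9183
θ = arccos(-0.9183) ≈ 156.7°

156.7°


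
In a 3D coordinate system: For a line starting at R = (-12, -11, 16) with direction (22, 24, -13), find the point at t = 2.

P(t) = R + t·d
  = (-12 + 22·2, -11 + 24·2, 16 + (-13)·2)
  = (-12 + 44, -11 + 48, 16 - 26)
  = (32, 37, -10)

(32, 37, -10)


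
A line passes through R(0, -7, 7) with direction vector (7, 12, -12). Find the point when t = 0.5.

P(t) = R + t·d
  = (0 + 7·0.5, -7 + 12·0.5, 7 + (-12)·0.5)
  = (0 + 3.5, -7 + 6, 7 - 6)
  = (3.5, -1, 1)

(3.5, -1, 1)


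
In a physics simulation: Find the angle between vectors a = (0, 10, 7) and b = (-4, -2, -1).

a·b = 0·(-4) + 10·(-2) + 7·(-1) = 0 - 20 - 7 = -27
|a| = √(0² + 10² + 7²) = √149 ≈ 12.21
|b| = √((-4)² + (-2)² + (-1)²) = √21 ≈ 4.583
cos θ = (a·b)/(|a||b|) = -27/(12.21·4.583) ≈ -0.4827
θ = arccos(-0.4827) ≈ 118.9°

118.9°


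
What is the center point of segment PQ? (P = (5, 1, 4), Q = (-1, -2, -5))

M = ((x₁+x₂)/2, (y₁+y₂)/2, (z₁+z₂)/2)
  = ((5 - 1)/2, (1 - 2)/2, (4 - 5)/2)
  = (4/2, -1/2, -1/2)
  = (2, -0.5, -0.5)

(2, -0.5, -0.5)


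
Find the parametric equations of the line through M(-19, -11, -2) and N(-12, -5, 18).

Direction vector d = N - M = (-12 + 19, -5 + 11, 18 + 2) = (7, 6, 20)
Parametric form r = M + t·d:
x = -19 + 7t, y = -11 + 6t, z = -2 + 20t

x = -19 + 7t, y = -11 + 6t, z = -2 + 20t


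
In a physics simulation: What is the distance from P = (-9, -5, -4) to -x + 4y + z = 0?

distance = |a·x₀ + b·y₀ + c·z₀ - d| / √(a² + b² + c²)
  = |(-1)·(-9) + 4·(-5) + 1·(-4) - 0| / √((-1)² + 4² + 1²)
  = |9 - 20 - 4 + 0| / √(1 + 16 + 1)
  = |-15| / √18
  = 15 / 4.243
  ≈ 3.536

3.536


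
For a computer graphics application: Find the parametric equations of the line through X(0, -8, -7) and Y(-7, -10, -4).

Direction vector d = Y - X = (-7 + 0, -10 + 8, -4 + 7) = (-7, -2, 3)
Parametric form r = X + t·d:
x = 0 - 7t, y = -8 - 2t, z = -7 + 3t

x = 0 - 7t, y = -8 - 2t, z = -7 + 3t


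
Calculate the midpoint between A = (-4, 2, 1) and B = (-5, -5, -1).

M = ((x₁+x₂)/2, (y₁+y₂)/2, (z₁+z₂)/2)
  = ((-4 - 5)/2, (2 - 5)/2, (1 - 1)/2)
  = (-9/2, -3/2, 0/2)
  = (-4.5, -1.5, 0)

(-4.5, -1.5, 0)


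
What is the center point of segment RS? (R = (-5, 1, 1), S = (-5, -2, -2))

M = ((x₁+x₂)/2, (y₁+y₂)/2, (z₁+z₂)/2)
  = ((-5 - 5)/2, (1 - 2)/2, (1 - 2)/2)
  = (-10/2, -1/2, -1/2)
  = (-5, -0.5, -0.5)

(-5, -0.5, -0.5)


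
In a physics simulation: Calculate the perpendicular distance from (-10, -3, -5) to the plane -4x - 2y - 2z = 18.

distance = |a·x₀ + b·y₀ + c·z₀ - d| / √(a² + b² + c²)
  = |(-4)·(-10) + (-2)·(-3) + (-2)·(-5) - 18| / √((-4)² + (-2)² + (-2)²)
  = |40 + 6 + 10 - 18| / √(16 + 4 + 4)
  = |38| / √24
  = 38 / 4.899
  ≈ 7.757

7.757


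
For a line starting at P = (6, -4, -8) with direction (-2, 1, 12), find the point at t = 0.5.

P(t) = P + t·d
  = (6 + (-2)·0.5, -4 + 1·0.5, -8 + 12·0.5)
  = (6 - 1, -4 + 0.5, -8 + 6)
  = (5, -3.5, -2)

(5, -3.5, -2)


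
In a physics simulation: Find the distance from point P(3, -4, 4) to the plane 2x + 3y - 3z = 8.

distance = |a·x₀ + b·y₀ + c·z₀ - d| / √(a² + b² + c²)
  = |2·3 + 3·(-4) + (-3)·4 - 8| / √(2² + 3² + (-3)²)
  = |6 - 12 - 12 - 8| / √(4 + 9 + 9)
  = |-26| / √22
  = 26 / 4.69
  ≈ 5.543

5.543


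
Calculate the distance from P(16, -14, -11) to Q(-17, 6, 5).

d = √[(x₂-x₁)² + (y₂-y₁)² + (z₂-z₁)²]
  = √[(-33)² + 20² + 16²]
  = √[1089 + 400 + 256]
  = √1745
  ≈ 41.77

41.77


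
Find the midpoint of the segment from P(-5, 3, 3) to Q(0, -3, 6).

M = ((x₁+x₂)/2, (y₁+y₂)/2, (z₁+z₂)/2)
  = ((-5 + 0)/2, (3 - 3)/2, (3 + 6)/2)
  = (-5/2, 0/2, 9/2)
  = (-2.5, 0, 4.5)

(-2.5, 0, 4.5)


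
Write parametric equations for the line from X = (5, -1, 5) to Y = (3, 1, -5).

Direction vector d = Y - X = (3 - 5, 1 + 1, -5 - 5) = (-2, 2, -10)
Parametric form r = X + t·d:
x = 5 - 2t, y = -1 + 2t, z = 5 - 10t

x = 5 - 2t, y = -1 + 2t, z = 5 - 10t


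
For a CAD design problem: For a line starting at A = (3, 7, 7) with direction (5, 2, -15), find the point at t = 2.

P(t) = A + t·d
  = (3 + 5·2, 7 + 2·2, 7 + (-15)·2)
  = (3 + 10, 7 + 4, 7 - 30)
  = (13, 11, -23)

(13, 11, -23)


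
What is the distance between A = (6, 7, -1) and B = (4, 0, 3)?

d = √[(x₂-x₁)² + (y₂-y₁)² + (z₂-z₁)²]
  = √[(-2)² + (-7)² + 4²]
  = √[4 + 49 + 16]
  = √69
  ≈ 8.307

8.307


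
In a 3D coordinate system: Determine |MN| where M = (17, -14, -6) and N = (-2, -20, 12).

d = √[(x₂-x₁)² + (y₂-y₁)² + (z₂-z₁)²]
  = √[(-19)² + (-6)² + 18²]
  = √[361 + 36 + 324]
  = √721
  ≈ 26.85

26.85


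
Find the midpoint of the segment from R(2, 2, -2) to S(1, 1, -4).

M = ((x₁+x₂)/2, (y₁+y₂)/2, (z₁+z₂)/2)
  = ((2 + 1)/2, (2 + 1)/2, (-2 - 4)/2)
  = (3/2, 3/2, -6/2)
  = (1.5, 1.5, -3)

(1.5, 1.5, -3)


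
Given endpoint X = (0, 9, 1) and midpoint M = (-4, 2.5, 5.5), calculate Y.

Y = 2M - X
  = (2·(-4) - 0, 2·2.5 - 9, 2·5.5 - 1)
  = (-8 + 0, 5 - 9, 11 - 1)
  = (-8, -4, 10)

(-8, -4, 10)


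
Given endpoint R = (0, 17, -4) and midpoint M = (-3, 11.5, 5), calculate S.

S = 2M - R
  = (2·(-3) - 0, 2·11.5 - 17, 2·5 - (-4))
  = (-6 + 0, 23 - 17, 10 + 4)
  = (-6, 6, 14)

(-6, 6, 14)


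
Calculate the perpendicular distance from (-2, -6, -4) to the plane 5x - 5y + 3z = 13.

distance = |a·x₀ + b·y₀ + c·z₀ - d| / √(a² + b² + c²)
  = |5·(-2) + (-5)·(-6) + 3·(-4) - 13| / √(5² + (-5)² + 3²)
  = |-10 + 30 - 12 - 13| / √(25 + 25 + 9)
  = |-5| / √59
  = 5 / 7.681
  ≈ 0.6509

0.6509


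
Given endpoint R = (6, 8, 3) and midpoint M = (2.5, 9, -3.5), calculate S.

S = 2M - R
  = (2·2.5 - 6, 2·9 - 8, 2·(-3.5) - 3)
  = (5 - 6, 18 - 8, -7 - 3)
  = (-1, 10, -10)

(-1, 10, -10)


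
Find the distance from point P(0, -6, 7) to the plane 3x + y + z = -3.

distance = |a·x₀ + b·y₀ + c·z₀ - d| / √(a² + b² + c²)
  = |3·0 + 1·(-6) + 1·7 - (-3)| / √(3² + 1² + 1²)
  = |0 - 6 + 7 + 3| / √(9 + 1 + 1)
  = |4| / √11
  = 4 / 3.317
  ≈ 1.206

1.206


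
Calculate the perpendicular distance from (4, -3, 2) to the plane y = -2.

distance = |a·x₀ + b·y₀ + c·z₀ - d| / √(a² + b² + c²)
  = |0·4 + 1·(-3) + 0·2 - (-2)| / √(0² + 1² + 0²)
  = |0 - 3 + 0 + 2| / √(0 + 1 + 0)
  = |-1| / √1
  = 1 / 1
  ≈ 1

1


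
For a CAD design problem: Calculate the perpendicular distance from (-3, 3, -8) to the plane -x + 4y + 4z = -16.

distance = |a·x₀ + b·y₀ + c·z₀ - d| / √(a² + b² + c²)
  = |(-1)·(-3) + 4·3 + 4·(-8) - (-16)| / √((-1)² + 4² + 4²)
  = |3 + 12 - 32 + 16| / √(1 + 16 + 16)
  = |-1| / √33
  = 1 / 5.745
  ≈ 0.1741

0.1741


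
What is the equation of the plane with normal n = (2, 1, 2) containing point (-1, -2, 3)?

The plane through P with normal n = (a, b, c) satisfies n·(r - P) = 0,
i.e. ax + by + cz = a·x₀ + b·y₀ + c·z₀.
d = 2·(-1) + 1·(-2) + 2·3
  = -2 - 2 + 6
  = 2
Equation: 2x + y + 2z = 2

2x + y + 2z = 2


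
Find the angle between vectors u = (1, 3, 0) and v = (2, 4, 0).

u·v = 1·2 + 3·4 + 0·0 = 2 + 12 + 0 = 14
|u| = √(1² + 3² + 0²) = √10 ≈ 3.162
|v| = √(2² + 4² + 0²) = √20 ≈ 4.472
cos θ = (u·v)/(|u||v|) = 14/(3.162·4.472) ≈ 0.9899
θ = arccos(0.9899) ≈ 8.13°

8.13°


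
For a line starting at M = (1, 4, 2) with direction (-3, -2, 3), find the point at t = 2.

P(t) = M + t·d
  = (1 + (-3)·2, 4 + (-2)·2, 2 + 3·2)
  = (1 - 6, 4 - 4, 2 + 6)
  = (-5, 0, 8)

(-5, 0, 8)


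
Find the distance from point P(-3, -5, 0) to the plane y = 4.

distance = |a·x₀ + b·y₀ + c·z₀ - d| / √(a² + b² + c²)
  = |0·(-3) + 1·(-5) + 0·0 - 4| / √(0² + 1² + 0²)
  = |0 - 5 + 0 - 4| / √(0 + 1 + 0)
  = |-9| / √1
  = 9 / 1
  ≈ 9

9


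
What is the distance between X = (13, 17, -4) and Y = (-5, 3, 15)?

d = √[(x₂-x₁)² + (y₂-y₁)² + (z₂-z₁)²]
  = √[(-18)² + (-14)² + 19²]
  = √[324 + 196 + 361]
  = √881
  ≈ 29.68

29.68


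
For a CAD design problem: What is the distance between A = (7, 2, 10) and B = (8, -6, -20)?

d = √[(x₂-x₁)² + (y₂-y₁)² + (z₂-z₁)²]
  = √[1² + (-8)² + (-30)²]
  = √[1 + 64 + 900]
  = √965
  ≈ 31.06

31.06


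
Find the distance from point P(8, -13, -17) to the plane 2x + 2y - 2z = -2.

distance = |a·x₀ + b·y₀ + c·z₀ - d| / √(a² + b² + c²)
  = |2·8 + 2·(-13) + (-2)·(-17) - (-2)| / √(2² + 2² + (-2)²)
  = |16 - 26 + 34 + 2| / √(4 + 4 + 4)
  = |26| / √12
  = 26 / 3.464
  ≈ 7.506

7.506


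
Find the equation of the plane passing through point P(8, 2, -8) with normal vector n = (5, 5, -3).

The plane through P with normal n = (a, b, c) satisfies n·(r - P) = 0,
i.e. ax + by + cz = a·x₀ + b·y₀ + c·z₀.
d = 5·8 + 5·2 + (-3)·(-8)
  = 40 + 10 + 24
  = 74
Equation: 5x + 5y - 3z = 74

5x + 5y - 3z = 74


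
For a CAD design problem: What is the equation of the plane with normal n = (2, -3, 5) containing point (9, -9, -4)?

The plane through P with normal n = (a, b, c) satisfies n·(r - P) = 0,
i.e. ax + by + cz = a·x₀ + b·y₀ + c·z₀.
d = 2·9 + (-3)·(-9) + 5·(-4)
  = 18 + 27 - 20
  = 25
Equation: 2x - 3y + 5z = 25

2x - 3y + 5z = 25


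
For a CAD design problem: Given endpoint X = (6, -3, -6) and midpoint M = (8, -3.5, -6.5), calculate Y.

Y = 2M - X
  = (2·8 - 6, 2·(-3.5) - (-3), 2·(-6.5) - (-6))
  = (16 - 6, -7 + 3, -13 + 6)
  = (10, -4, -7)

(10, -4, -7)


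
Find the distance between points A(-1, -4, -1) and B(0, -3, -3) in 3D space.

d = √[(x₂-x₁)² + (y₂-y₁)² + (z₂-z₁)²]
  = √[1² + 1² + (-2)²]
  = √[1 + 1 + 4]
  = √6
  ≈ 2.449

2.449


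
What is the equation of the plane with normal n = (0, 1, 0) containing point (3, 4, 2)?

The plane through P with normal n = (a, b, c) satisfies n·(r - P) = 0,
i.e. ax + by + cz = a·x₀ + b·y₀ + c·z₀.
d = 0·3 + 1·4 + 0·2
  = 0 + 4 + 0
  = 4
Equation: y = 4

y = 4


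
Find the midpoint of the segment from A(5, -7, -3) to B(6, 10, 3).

M = ((x₁+x₂)/2, (y₁+y₂)/2, (z₁+z₂)/2)
  = ((5 + 6)/2, (-7 + 10)/2, (-3 + 3)/2)
  = (11/2, 3/2, 0/2)
  = (5.5, 1.5, 0)

(5.5, 1.5, 0)


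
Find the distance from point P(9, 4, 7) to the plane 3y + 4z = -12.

distance = |a·x₀ + b·y₀ + c·z₀ - d| / √(a² + b² + c²)
  = |0·9 + 3·4 + 4·7 - (-12)| / √(0² + 3² + 4²)
  = |0 + 12 + 28 + 12| / √(0 + 9 + 16)
  = |52| / √25
  = 52 / 5
  ≈ 10.4

10.4


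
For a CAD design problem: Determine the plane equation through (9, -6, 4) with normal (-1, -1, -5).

The plane through P with normal n = (a, b, c) satisfies n·(r - P) = 0,
i.e. ax + by + cz = a·x₀ + b·y₀ + c·z₀.
d = (-1)·9 + (-1)·(-6) + (-5)·4
  = -9 + 6 - 20
  = -23
Equation: -x - y - 5z = -23

-x - y - 5z = -23


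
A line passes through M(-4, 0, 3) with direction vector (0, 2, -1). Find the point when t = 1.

P(t) = M + t·d
  = (-4 + 0·1, 0 + 2·1, 3 + (-1)·1)
  = (-4 + 0, 0 + 2, 3 - 1)
  = (-4, 2, 2)

(-4, 2, 2)


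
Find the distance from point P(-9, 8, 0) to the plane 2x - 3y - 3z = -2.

distance = |a·x₀ + b·y₀ + c·z₀ - d| / √(a² + b² + c²)
  = |2·(-9) + (-3)·8 + (-3)·0 - (-2)| / √(2² + (-3)² + (-3)²)
  = |-18 - 24 + 0 + 2| / √(4 + 9 + 9)
  = |-40| / √22
  = 40 / 4.69
  ≈ 8.528

8.528


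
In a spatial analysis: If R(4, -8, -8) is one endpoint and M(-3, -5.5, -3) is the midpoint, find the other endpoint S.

S = 2M - R
  = (2·(-3) - 4, 2·(-5.5) - (-8), 2·(-3) - (-8))
  = (-6 - 4, -11 + 8, -6 + 8)
  = (-10, -3, 2)

(-10, -3, 2)


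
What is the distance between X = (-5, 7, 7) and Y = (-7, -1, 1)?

d = √[(x₂-x₁)² + (y₂-y₁)² + (z₂-z₁)²]
  = √[(-2)² + (-8)² + (-6)²]
  = √[4 + 64 + 36]
  = √104
  ≈ 10.2

10.2


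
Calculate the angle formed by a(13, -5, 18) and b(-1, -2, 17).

a·b = 13·(-1) + (-5)·(-2) + 18·17 = -13 + 10 + 306 = 303
|a| = √(13² + (-5)² + 18²) = √518 ≈ 22.76
|b| = √((-1)² + (-2)² + 17²) = √294 ≈ 17.15
cos θ = (a·b)/(|a||b|) = 303/(22.76·17.15) ≈ 0.7764
θ = arccos(0.7764) ≈ 39.06°

39.06°


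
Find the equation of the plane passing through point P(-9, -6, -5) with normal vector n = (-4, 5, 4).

The plane through P with normal n = (a, b, c) satisfies n·(r - P) = 0,
i.e. ax + by + cz = a·x₀ + b·y₀ + c·z₀.
d = (-4)·(-9) + 5·(-6) + 4·(-5)
  = 36 - 30 - 20
  = -14
Equation: -4x + 5y + 4z = -14

-4x + 5y + 4z = -14


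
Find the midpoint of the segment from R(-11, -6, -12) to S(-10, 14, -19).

M = ((x₁+x₂)/2, (y₁+y₂)/2, (z₁+z₂)/2)
  = ((-11 - 10)/2, (-6 + 14)/2, (-12 - 19)/2)
  = (-21/2, 8/2, -31/2)
  = (-10.5, 4, -15.5)

(-10.5, 4, -15.5)


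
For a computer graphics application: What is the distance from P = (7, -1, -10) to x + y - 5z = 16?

distance = |a·x₀ + b·y₀ + c·z₀ - d| / √(a² + b² + c²)
  = |1·7 + 1·(-1) + (-5)·(-10) - 16| / √(1² + 1² + (-5)²)
  = |7 - 1 + 50 - 16| / √(1 + 1 + 25)
  = |40| / √27
  = 40 / 5.196
  ≈ 7.698

7.698


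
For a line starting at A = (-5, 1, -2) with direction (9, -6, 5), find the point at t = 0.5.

P(t) = A + t·d
  = (-5 + 9·0.5, 1 + (-6)·0.5, -2 + 5·0.5)
  = (-5 + 4.5, 1 - 3, -2 + 2.5)
  = (-0.5, -2, 0.5)

(-0.5, -2, 0.5)


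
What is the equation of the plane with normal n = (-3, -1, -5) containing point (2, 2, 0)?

The plane through P with normal n = (a, b, c) satisfies n·(r - P) = 0,
i.e. ax + by + cz = a·x₀ + b·y₀ + c·z₀.
d = (-3)·2 + (-1)·2 + (-5)·0
  = -6 - 2 + 0
  = -8
Equation: -3x - y - 5z = -8

-3x - y - 5z = -8


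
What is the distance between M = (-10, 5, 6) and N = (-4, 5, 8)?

d = √[(x₂-x₁)² + (y₂-y₁)² + (z₂-z₁)²]
  = √[6² + 0² + 2²]
  = √[36 + 0 + 4]
  = √40
  ≈ 6.325

6.325


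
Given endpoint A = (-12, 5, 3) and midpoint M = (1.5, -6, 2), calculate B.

B = 2M - A
  = (2·1.5 - (-12), 2·(-6) - 5, 2·2 - 3)
  = (3 + 12, -12 - 5, 4 - 3)
  = (15, -17, 1)

(15, -17, 1)


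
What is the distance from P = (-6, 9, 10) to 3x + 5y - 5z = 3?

distance = |a·x₀ + b·y₀ + c·z₀ - d| / √(a² + b² + c²)
  = |3·(-6) + 5·9 + (-5)·10 - 3| / √(3² + 5² + (-5)²)
  = |-18 + 45 - 50 - 3| / √(9 + 25 + 25)
  = |-26| / √59
  = 26 / 7.681
  ≈ 3.385

3.385


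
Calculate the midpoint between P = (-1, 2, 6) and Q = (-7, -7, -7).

M = ((x₁+x₂)/2, (y₁+y₂)/2, (z₁+z₂)/2)
  = ((-1 - 7)/2, (2 - 7)/2, (6 - 7)/2)
  = (-8/2, -5/2, -1/2)
  = (-4, -2.5, -0.5)

(-4, -2.5, -0.5)


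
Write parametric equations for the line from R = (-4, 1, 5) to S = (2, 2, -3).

Direction vector d = S - R = (2 + 4, 2 - 1, -3 - 5) = (6, 1, -8)
Parametric form r = R + t·d:
x = -4 + 6t, y = 1 + t, z = 5 - 8t

x = -4 + 6t, y = 1 + t, z = 5 - 8t


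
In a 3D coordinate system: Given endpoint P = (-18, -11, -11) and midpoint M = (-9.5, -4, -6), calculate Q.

Q = 2M - P
  = (2·(-9.5) - (-18), 2·(-4) - (-11), 2·(-6) - (-11))
  = (-19 + 18, -8 + 11, -12 + 11)
  = (-1, 3, -1)

(-1, 3, -1)


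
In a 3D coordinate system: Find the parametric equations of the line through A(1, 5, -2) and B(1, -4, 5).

Direction vector d = B - A = (1 - 1, -4 - 5, 5 + 2) = (0, -9, 7)
Parametric form r = A + t·d:
x = 1, y = 5 - 9t, z = -2 + 7t

x = 1, y = 5 - 9t, z = -2 + 7t


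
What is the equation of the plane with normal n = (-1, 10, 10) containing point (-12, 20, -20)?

The plane through P with normal n = (a, b, c) satisfies n·(r - P) = 0,
i.e. ax + by + cz = a·x₀ + b·y₀ + c·z₀.
d = (-1)·(-12) + 10·20 + 10·(-20)
  = 12 + 200 - 200
  = 12
Equation: -x + 10y + 10z = 12

-x + 10y + 10z = 12


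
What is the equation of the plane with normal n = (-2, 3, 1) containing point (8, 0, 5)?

The plane through P with normal n = (a, b, c) satisfies n·(r - P) = 0,
i.e. ax + by + cz = a·x₀ + b·y₀ + c·z₀.
d = (-2)·8 + 3·0 + 1·5
  = -16 + 0 + 5
  = -11
Equation: -2x + 3y + z = -11

-2x + 3y + z = -11


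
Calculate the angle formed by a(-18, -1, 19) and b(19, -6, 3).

a·b = (-18)·19 + (-1)·(-6) + 19·3 = -342 + 6 + 57 = -279
|a| = √((-18)² + (-1)² + 19²) = √686 ≈ 26.19
|b| = √(19² + (-6)² + 3²) = √406 ≈ 20.15
cos θ = (a·b)/(|a||b|) = -279/(26.19·20.15) ≈ -0.5287
θ = arccos(-0.5287) ≈ 121.9°

121.9°


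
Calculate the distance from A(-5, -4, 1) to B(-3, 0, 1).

d = √[(x₂-x₁)² + (y₂-y₁)² + (z₂-z₁)²]
  = √[2² + 4² + 0²]
  = √[4 + 16 + 0]
  = √20
  ≈ 4.472

4.472


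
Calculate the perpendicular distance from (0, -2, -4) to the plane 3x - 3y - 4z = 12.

distance = |a·x₀ + b·y₀ + c·z₀ - d| / √(a² + b² + c²)
  = |3·0 + (-3)·(-2) + (-4)·(-4) - 12| / √(3² + (-3)² + (-4)²)
  = |0 + 6 + 16 - 12| / √(9 + 9 + 16)
  = |10| / √34
  = 10 / 5.831
  ≈ 1.715

1.715


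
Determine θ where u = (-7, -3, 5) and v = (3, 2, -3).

u·v = (-7)·3 + (-3)·2 + 5·(-3) = -21 - 6 - 15 = -42
|u| = √((-7)² + (-3)² + 5²) = √83 ≈ 9.11
|v| = √(3² + 2² + (-3)²) = √22 ≈ 4.69
cos θ = (u·v)/(|u||v|) = -42/(9.11·4.69) ≈ -0.9829
θ = arccos(-0.9829) ≈ 169.4°

169.4°


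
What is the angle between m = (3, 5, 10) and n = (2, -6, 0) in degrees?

m·n = 3·2 + 5·(-6) + 10·0 = 6 - 30 + 0 = -24
|m| = √(3² + 5² + 10²) = √134 ≈ 11.58
|n| = √(2² + (-6)² + 0²) = √40 ≈ 6.325
cos θ = (m·n)/(|m||n|) = -24/(11.58·6.325) ≈ -0.3278
θ = arccos(-0.3278) ≈ 109.1°

109.1°


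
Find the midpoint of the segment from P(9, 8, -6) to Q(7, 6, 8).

M = ((x₁+x₂)/2, (y₁+y₂)/2, (z₁+z₂)/2)
  = ((9 + 7)/2, (8 + 6)/2, (-6 + 8)/2)
  = (16/2, 14/2, 2/2)
  = (8, 7, 1)

(8, 7, 1)


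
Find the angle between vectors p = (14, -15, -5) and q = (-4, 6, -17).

p·q = 14·(-4) + (-15)·6 + (-5)·(-17) = -56 - 90 + 85 = -61
|p| = √(14² + (-15)² + (-5)²) = √446 ≈ 21.12
|q| = √((-4)² + 6² + (-17)²) = √341 ≈ 18.47
cos θ = (p·q)/(|p||q|) = -61/(21.12·18.47) ≈ -0.1564
θ = arccos(-0.1564) ≈ 99°

99°


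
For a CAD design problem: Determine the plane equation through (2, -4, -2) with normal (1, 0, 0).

The plane through P with normal n = (a, b, c) satisfies n·(r - P) = 0,
i.e. ax + by + cz = a·x₀ + b·y₀ + c·z₀.
d = 1·2 + 0·(-4) + 0·(-2)
  = 2 + 0 + 0
  = 2
Equation: x = 2

x = 2


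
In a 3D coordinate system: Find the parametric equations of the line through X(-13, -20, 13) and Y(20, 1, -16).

Direction vector d = Y - X = (20 + 13, 1 + 20, -16 - 13) = (33, 21, -29)
Parametric form r = X + t·d:
x = -13 + 33t, y = -20 + 21t, z = 13 - 29t

x = -13 + 33t, y = -20 + 21t, z = 13 - 29t


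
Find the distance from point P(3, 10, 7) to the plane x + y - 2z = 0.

distance = |a·x₀ + b·y₀ + c·z₀ - d| / √(a² + b² + c²)
  = |1·3 + 1·10 + (-2)·7 - 0| / √(1² + 1² + (-2)²)
  = |3 + 10 - 14 + 0| / √(1 + 1 + 4)
  = |-1| / √6
  = 1 / 2.449
  ≈ 0.4082

0.4082


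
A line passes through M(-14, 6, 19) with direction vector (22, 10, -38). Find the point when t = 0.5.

P(t) = M + t·d
  = (-14 + 22·0.5, 6 + 10·0.5, 19 + (-38)·0.5)
  = (-14 + 11, 6 + 5, 19 - 19)
  = (-3, 11, 0)

(-3, 11, 0)
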